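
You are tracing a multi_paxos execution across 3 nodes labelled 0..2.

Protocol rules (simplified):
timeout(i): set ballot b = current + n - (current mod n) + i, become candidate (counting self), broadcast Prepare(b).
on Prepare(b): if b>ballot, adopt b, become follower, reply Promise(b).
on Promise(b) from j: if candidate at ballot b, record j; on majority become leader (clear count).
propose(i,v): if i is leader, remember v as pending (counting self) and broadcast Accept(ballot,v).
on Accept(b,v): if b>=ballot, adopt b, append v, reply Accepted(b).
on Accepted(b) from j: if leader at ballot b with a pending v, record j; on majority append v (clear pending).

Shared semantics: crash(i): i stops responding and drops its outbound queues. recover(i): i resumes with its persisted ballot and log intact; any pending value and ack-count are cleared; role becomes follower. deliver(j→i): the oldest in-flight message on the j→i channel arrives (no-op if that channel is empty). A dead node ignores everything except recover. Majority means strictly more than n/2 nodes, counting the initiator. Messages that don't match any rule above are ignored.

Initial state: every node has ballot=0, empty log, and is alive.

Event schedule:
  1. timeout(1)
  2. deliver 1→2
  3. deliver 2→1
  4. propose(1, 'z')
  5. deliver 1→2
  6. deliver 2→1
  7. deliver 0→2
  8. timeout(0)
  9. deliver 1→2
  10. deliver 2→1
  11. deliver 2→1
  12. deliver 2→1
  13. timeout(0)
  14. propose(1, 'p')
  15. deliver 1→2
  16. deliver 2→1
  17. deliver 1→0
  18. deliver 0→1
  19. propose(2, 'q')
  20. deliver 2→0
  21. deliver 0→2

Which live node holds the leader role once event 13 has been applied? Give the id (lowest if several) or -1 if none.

after 1 — timeout(1): n1:cand/b4/[-]
after 2 — deliver 1→2: n2:foll/b4/[-]
after 3 — deliver 2→1: n1:lead/b4/[-]
after 4 — propose(1,'z'): ·
after 5 — deliver 1→2: n2:foll/b4/[z]
after 6 — deliver 2→1: n1:lead/b4/[z]
after 7 — deliver 0→2: ·
after 8 — timeout(0): n0:cand/b3/[-]
after 9 — deliver 1→2: ·
after 10 — deliver 2→1: ·
after 11 — deliver 2→1: ·
after 12 — deliver 2→1: ·
after 13 — timeout(0): n0:cand/b6/[-]

1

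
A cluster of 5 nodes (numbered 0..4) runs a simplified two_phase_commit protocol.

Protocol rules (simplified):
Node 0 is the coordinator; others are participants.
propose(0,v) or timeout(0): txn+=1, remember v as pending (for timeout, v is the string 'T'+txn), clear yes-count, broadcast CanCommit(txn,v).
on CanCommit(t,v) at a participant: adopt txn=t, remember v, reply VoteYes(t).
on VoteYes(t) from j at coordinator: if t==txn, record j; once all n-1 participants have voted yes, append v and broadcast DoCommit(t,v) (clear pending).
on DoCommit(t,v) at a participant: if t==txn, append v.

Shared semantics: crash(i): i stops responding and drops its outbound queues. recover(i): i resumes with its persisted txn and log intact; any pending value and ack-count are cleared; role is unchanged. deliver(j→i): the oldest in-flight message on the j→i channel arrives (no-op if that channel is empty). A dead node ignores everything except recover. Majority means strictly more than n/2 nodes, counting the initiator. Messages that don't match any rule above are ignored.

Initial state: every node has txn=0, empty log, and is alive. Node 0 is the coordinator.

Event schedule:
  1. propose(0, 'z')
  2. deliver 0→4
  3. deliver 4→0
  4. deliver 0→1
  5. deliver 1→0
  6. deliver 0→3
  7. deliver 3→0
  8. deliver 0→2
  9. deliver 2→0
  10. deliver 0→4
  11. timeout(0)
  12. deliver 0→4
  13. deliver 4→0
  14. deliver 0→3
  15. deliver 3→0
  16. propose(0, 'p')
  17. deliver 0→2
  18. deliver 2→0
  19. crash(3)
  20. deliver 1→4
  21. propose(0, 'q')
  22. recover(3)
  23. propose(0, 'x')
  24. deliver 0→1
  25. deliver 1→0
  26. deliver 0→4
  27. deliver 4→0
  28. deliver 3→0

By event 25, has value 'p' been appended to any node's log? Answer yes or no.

after 1 — propose(0,'z'): n0:coor/t1/[-]
after 2 — deliver 0→4: n4:part/t1/[-]
after 3 — deliver 4→0: ·
after 4 — deliver 0→1: n1:part/t1/[-]
after 5 — deliver 1→0: ·
after 6 — deliver 0→3: n3:part/t1/[-]
after 7 — deliver 3→0: ·
after 8 — deliver 0→2: n2:part/t1/[-]
after 9 — deliver 2→0: n0:coor/t1/[z]
after 10 — deliver 0→4: n4:part/t1/[z]
after 11 — timeout(0): n0:coor/t2/[z]
after 12 — deliver 0→4: n4:part/t2/[z]
after 13 — deliver 4→0: ·
after 14 — deliver 0→3: n3:part/t1/[z]
after 15 — deliver 3→0: ·
after 16 — propose(0,'p'): n0:coor/t3/[z]
after 17 — deliver 0→2: n2:part/t1/[z]
after 18 — deliver 2→0: ·
after 19 — crash(3): n3:✗part/t1/[z]
after 20 — deliver 1→4: ·
after 21 — propose(0,'q'): n0:coor/t4/[z]
after 22 — recover(3): n3:part/t1/[z]
after 23 — propose(0,'x'): n0:coor/t5/[z]
after 24 — deliver 0→1: n1:part/t1/[z]
after 25 — deliver 1→0: ·

no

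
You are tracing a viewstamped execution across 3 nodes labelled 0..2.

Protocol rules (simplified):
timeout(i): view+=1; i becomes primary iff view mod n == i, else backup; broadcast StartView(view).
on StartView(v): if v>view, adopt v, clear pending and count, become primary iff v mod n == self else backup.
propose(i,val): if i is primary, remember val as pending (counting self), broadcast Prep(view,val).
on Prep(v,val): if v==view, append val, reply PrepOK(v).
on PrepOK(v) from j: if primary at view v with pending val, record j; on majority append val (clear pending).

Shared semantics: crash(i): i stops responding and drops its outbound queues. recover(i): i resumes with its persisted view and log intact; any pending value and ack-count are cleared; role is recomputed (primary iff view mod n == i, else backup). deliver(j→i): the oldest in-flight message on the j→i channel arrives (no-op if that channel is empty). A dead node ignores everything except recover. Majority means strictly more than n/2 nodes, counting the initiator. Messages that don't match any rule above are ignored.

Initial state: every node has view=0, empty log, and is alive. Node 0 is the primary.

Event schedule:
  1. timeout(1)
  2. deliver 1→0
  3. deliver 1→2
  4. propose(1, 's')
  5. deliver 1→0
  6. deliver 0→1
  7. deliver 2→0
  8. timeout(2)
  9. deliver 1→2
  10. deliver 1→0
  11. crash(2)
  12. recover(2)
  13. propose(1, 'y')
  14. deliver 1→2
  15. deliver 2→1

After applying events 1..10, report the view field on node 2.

1. timeout(1):  <1:prim v1 ->
2. deliver 1→0:  <0:back v1 ->
3. deliver 1→2:  <2:back v1 ->
4. propose(1,'s'):  nop
5. deliver 1→0:  <0:back v1 s>
6. deliver 0→1:  <1:prim v1 s>
7. deliver 2→0:  nop
8. timeout(2):  <2:prim v2 ->
9. deliver 1→2:  nop
10. deliver 1→0:  nop

2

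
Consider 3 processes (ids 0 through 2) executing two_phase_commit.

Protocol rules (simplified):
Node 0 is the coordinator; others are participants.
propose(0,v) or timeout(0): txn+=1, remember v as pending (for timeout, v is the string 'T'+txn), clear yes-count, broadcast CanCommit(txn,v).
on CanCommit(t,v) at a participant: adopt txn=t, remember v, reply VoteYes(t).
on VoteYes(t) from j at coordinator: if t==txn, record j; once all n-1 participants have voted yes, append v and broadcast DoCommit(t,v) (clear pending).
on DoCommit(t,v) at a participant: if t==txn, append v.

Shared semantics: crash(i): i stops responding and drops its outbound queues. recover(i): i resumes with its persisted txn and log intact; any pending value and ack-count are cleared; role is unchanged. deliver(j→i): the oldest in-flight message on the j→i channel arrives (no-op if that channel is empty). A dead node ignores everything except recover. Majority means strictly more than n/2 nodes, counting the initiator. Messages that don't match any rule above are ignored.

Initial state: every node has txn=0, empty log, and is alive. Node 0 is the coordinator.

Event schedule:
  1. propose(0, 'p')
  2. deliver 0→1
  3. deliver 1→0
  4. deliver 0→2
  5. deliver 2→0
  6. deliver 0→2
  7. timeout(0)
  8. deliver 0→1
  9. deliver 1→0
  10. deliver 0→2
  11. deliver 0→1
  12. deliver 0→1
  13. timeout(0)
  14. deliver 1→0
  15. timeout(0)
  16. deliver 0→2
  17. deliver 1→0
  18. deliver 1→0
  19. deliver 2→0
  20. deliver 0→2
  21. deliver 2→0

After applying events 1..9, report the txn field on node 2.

1

step 1 propose(0,'p'): 0={coor,t=1,log=-}
step 2 deliver 0→1: 1={part,t=1,log=-}
step 3 deliver 1→0: —
step 4 deliver 0→2: 2={part,t=1,log=-}
step 5 deliver 2→0: 0={coor,t=1,log=p}
step 6 deliver 0→2: 2={part,t=1,log=p}
step 7 timeout(0): 0={coor,t=2,log=p}
step 8 deliver 0→1: 1={part,t=1,log=p}
step 9 deliver 1→0: —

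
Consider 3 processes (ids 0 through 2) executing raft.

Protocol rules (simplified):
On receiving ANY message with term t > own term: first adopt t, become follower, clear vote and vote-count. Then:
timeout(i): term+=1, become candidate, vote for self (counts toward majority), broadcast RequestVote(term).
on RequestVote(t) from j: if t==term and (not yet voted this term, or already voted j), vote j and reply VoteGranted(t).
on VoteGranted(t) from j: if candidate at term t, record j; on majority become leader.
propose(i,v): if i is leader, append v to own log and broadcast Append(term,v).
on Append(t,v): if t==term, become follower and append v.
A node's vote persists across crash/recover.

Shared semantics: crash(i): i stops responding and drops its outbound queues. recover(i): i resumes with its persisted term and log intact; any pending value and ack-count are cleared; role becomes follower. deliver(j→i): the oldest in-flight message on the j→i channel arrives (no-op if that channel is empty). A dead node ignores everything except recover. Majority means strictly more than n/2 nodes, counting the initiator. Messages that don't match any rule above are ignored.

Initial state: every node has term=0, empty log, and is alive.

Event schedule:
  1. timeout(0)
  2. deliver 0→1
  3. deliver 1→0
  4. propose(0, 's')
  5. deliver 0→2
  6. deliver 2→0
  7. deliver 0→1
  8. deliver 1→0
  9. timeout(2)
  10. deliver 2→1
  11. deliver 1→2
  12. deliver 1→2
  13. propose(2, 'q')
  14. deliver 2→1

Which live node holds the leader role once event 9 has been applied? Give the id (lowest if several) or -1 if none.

0

after 1 — timeout(0): n0:cand/t1/[-]
after 2 — deliver 0→1: n1:foll/t1/[-]
after 3 — deliver 1→0: n0:lead/t1/[-]
after 4 — propose(0,'s'): n0:lead/t1/[s]
after 5 — deliver 0→2: n2:foll/t1/[-]
after 6 — deliver 2→0: ·
after 7 — deliver 0→1: n1:foll/t1/[s]
after 8 — deliver 1→0: ·
after 9 — timeout(2): n2:cand/t2/[-]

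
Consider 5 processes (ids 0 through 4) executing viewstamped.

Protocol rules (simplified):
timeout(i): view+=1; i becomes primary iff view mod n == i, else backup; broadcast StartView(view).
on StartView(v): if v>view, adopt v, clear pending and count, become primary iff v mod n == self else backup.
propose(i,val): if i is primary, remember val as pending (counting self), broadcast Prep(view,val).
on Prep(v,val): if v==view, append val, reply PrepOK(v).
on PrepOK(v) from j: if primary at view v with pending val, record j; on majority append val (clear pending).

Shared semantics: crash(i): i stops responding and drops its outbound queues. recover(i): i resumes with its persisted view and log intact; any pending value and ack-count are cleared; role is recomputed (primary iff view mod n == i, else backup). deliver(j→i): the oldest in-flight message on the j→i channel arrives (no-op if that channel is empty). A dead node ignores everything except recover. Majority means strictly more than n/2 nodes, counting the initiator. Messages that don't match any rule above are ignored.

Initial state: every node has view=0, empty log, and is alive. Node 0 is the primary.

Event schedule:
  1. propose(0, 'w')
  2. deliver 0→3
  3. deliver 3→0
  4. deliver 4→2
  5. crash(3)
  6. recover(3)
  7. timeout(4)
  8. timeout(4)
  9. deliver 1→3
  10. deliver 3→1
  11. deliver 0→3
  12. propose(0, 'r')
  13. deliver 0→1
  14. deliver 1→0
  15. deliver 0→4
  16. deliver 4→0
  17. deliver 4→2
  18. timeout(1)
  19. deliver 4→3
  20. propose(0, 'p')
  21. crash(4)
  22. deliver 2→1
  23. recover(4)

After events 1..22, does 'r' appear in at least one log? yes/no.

no

1. propose(0,'w'):  nop
2. deliver 0→3:  <3:back v0 w>
3. deliver 3→0:  nop
4. deliver 4→2:  nop
5. crash(3):  <3:✗back v0 w>
6. recover(3):  <3:back v0 w>
7. timeout(4):  <4:back v1 ->
8. timeout(4):  <4:back v2 ->
9. deliver 1→3:  nop
10. deliver 3→1:  nop
11. deliver 0→3:  nop
12. propose(0,'r'):  nop
13. deliver 0→1:  <1:back v0 w>
14. deliver 1→0:  nop
15. deliver 0→4:  nop
16. deliver 4→0:  <0:back v1 ->
17. deliver 4→2:  <2:back v1 ->
18. timeout(1):  <1:prim v1 w>
19. deliver 4→3:  <3:back v1 w>
20. propose(0,'p'):  nop
21. crash(4):  <4:✗back v2 ->
22. deliver 2→1:  nop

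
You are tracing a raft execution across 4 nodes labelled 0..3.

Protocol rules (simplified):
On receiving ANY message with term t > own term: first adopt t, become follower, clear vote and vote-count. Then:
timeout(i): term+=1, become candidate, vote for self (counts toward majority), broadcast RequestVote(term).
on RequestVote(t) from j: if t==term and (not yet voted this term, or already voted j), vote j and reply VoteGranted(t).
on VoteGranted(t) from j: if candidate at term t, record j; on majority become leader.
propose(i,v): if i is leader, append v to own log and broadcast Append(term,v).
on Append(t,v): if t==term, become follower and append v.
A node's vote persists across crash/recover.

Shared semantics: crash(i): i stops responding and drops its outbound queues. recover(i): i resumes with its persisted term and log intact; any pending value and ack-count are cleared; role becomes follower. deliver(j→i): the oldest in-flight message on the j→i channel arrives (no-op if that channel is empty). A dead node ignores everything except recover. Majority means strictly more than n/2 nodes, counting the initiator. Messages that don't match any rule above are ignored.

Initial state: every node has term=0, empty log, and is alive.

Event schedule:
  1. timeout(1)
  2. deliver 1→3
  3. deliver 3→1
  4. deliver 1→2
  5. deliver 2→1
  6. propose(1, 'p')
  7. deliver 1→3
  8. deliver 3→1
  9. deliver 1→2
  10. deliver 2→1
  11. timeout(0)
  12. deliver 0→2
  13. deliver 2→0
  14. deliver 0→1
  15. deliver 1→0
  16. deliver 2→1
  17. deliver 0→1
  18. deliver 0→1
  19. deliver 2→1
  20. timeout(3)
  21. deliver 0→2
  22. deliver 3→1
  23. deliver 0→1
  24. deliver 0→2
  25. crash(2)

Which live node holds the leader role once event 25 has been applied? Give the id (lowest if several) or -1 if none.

-1

after 1 — timeout(1): n1:cand/t1/[-]
after 2 — deliver 1→3: n3:foll/t1/[-]
after 3 — deliver 3→1: ·
after 4 — deliver 1→2: n2:foll/t1/[-]
after 5 — deliver 2→1: n1:lead/t1/[-]
after 6 — propose(1,'p'): n1:lead/t1/[p]
after 7 — deliver 1→3: n3:foll/t1/[p]
after 8 — deliver 3→1: ·
after 9 — deliver 1→2: n2:foll/t1/[p]
after 10 — deliver 2→1: ·
after 11 — timeout(0): n0:cand/t1/[-]
after 12 — deliver 0→2: ·
after 13 — deliver 2→0: ·
after 14 — deliver 0→1: ·
after 15 — deliver 1→0: ·
after 16 — deliver 2→1: ·
after 17 — deliver 0→1: ·
after 18 — deliver 0→1: ·
after 19 — deliver 2→1: ·
after 20 — timeout(3): n3:cand/t2/[p]
after 21 — deliver 0→2: ·
after 22 — deliver 3→1: n1:foll/t2/[p]
after 23 — deliver 0→1: ·
after 24 — deliver 0→2: ·
after 25 — crash(2): n2:✗foll/t1/[p]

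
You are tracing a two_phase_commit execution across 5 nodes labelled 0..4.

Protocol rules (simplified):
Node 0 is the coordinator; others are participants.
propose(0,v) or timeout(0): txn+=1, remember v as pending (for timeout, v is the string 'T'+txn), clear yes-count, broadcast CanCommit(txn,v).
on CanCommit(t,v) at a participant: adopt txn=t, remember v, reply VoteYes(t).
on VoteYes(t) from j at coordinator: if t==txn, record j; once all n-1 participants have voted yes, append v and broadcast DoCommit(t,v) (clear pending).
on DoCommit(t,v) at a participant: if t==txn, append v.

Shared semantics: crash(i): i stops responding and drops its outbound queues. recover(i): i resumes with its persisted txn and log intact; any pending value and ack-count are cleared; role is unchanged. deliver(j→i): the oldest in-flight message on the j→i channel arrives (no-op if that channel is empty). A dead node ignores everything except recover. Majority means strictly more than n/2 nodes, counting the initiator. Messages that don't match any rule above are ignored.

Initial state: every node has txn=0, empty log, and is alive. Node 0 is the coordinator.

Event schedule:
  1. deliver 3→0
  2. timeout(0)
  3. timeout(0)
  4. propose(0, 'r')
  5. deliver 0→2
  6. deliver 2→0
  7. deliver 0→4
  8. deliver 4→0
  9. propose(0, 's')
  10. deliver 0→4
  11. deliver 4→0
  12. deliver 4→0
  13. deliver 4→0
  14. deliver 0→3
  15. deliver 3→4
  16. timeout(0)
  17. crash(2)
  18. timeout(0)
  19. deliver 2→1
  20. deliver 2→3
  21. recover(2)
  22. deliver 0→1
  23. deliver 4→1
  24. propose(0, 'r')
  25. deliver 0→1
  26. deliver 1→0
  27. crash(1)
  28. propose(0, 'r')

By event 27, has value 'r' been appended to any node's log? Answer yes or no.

no

step 1 deliver 3→0: —
step 2 timeout(0): 0={coor,t=1,log=-}
step 3 timeout(0): 0={coor,t=2,log=-}
step 4 propose(0,'r'): 0={coor,t=3,log=-}
step 5 deliver 0→2: 2={part,t=1,log=-}
step 6 deliver 2→0: —
step 7 deliver 0→4: 4={part,t=1,log=-}
step 8 deliver 4→0: —
step 9 propose(0,'s'): 0={coor,t=4,log=-}
step 10 deliver 0→4: 4={part,t=2,log=-}
step 11 deliver 4→0: —
step 12 deliver 4→0: —
step 13 deliver 4→0: —
step 14 deliver 0→3: 3={part,t=1,log=-}
step 15 deliver 3→4: —
step 16 timeout(0): 0={coor,t=5,log=-}
step 17 crash(2): 2={✗part,t=1,log=-}
step 18 timeout(0): 0={coor,t=6,log=-}
step 19 deliver 2→1: —
step 20 deliver 2→3: —
step 21 recover(2): 2={part,t=1,log=-}
step 22 deliver 0→1: 1={part,t=1,log=-}
step 23 deliver 4→1: —
step 24 propose(0,'r'): 0={coor,t=7,log=-}
step 25 deliver 0→1: 1={part,t=2,log=-}
step 26 deliver 1→0: —
step 27 crash(1): 1={✗part,t=2,log=-}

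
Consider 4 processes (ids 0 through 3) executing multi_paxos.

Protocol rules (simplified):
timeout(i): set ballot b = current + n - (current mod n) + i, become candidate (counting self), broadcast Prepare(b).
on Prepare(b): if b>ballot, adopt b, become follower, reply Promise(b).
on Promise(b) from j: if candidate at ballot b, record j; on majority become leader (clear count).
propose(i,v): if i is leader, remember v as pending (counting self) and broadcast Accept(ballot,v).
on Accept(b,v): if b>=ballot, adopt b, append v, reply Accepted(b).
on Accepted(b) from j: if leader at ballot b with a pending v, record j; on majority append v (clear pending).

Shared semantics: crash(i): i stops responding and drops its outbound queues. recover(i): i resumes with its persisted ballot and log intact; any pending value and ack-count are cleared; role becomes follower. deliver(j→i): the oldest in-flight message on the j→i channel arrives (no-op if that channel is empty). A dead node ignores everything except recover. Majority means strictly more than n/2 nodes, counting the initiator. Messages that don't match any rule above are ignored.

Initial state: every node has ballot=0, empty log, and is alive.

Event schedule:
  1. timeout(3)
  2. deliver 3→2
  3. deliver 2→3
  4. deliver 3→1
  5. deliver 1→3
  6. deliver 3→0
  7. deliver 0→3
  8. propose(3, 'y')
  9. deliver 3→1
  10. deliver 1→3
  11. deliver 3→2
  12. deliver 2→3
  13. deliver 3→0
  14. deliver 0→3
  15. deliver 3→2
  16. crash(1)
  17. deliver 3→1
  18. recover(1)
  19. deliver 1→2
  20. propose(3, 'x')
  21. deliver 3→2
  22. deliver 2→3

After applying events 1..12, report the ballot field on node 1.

[1] timeout(3) → N3(cand b7 [-])
[2] deliver 3→2 → N2(foll b7 [-])
[3] deliver 2→3 → ∅
[4] deliver 3→1 → N1(foll b7 [-])
[5] deliver 1→3 → N3(lead b7 [-])
[6] deliver 3→0 → N0(foll b7 [-])
[7] deliver 0→3 → ∅
[8] propose(3,'y') → ∅
[9] deliver 3→1 → N1(foll b7 [y])
[10] deliver 1→3 → ∅
[11] deliver 3→2 → N2(foll b7 [y])
[12] deliver 2→3 → N3(lead b7 [y])

7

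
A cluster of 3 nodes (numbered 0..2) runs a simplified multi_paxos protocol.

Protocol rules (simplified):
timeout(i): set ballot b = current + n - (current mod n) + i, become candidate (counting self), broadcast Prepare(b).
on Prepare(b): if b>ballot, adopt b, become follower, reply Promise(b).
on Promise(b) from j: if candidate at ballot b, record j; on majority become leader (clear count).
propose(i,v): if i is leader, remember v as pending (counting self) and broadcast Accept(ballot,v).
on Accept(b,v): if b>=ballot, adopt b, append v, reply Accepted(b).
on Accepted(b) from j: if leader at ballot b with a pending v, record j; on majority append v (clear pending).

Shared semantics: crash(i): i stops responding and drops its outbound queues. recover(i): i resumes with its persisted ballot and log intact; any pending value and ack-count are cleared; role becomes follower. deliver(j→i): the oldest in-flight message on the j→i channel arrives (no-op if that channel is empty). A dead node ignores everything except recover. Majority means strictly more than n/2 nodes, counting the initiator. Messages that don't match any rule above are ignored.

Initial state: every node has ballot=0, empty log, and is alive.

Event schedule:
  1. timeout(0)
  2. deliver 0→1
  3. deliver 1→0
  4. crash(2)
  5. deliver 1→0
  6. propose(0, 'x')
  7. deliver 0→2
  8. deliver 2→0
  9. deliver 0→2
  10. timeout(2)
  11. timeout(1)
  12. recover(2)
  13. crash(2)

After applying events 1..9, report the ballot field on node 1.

3

after 1 — timeout(0): n0:cand/b3/[-]
after 2 — deliver 0→1: n1:foll/b3/[-]
after 3 — deliver 1→0: n0:lead/b3/[-]
after 4 — crash(2): n2:✗foll/b0/[-]
after 5 — deliver 1→0: ·
after 6 — propose(0,'x'): ·
after 7 — deliver 0→2: ·
after 8 — deliver 2→0: ·
after 9 — deliver 0→2: ·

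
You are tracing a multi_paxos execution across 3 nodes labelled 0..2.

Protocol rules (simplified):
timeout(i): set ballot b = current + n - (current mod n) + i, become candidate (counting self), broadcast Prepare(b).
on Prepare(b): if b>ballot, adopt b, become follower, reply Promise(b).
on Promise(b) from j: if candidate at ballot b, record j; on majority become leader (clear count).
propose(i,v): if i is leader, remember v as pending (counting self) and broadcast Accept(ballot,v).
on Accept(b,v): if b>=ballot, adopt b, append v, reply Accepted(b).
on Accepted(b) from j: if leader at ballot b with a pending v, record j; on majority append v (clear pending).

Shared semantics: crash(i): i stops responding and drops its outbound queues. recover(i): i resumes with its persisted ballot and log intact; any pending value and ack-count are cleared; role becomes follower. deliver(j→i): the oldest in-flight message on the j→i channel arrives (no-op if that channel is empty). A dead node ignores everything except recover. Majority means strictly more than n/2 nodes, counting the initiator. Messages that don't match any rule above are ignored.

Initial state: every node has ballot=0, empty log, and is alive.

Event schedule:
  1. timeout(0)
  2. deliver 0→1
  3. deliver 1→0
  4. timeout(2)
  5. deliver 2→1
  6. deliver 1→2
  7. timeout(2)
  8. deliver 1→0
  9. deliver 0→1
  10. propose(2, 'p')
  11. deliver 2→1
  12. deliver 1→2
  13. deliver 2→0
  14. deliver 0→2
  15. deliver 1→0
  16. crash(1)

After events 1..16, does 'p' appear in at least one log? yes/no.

no

e1 timeout(0): 0[cand,b=3,-]
e2 deliver 0→1: 1[foll,b=3,-]
e3 deliver 1→0: 0[lead,b=3,-]
e4 timeout(2): 2[cand,b=5,-]
e5 deliver 2→1: 1[foll,b=5,-]
e6 deliver 1→2: 2[lead,b=5,-]
e7 timeout(2): 2[cand,b=8,-]
e8 deliver 1→0: ·
e9 deliver 0→1: ·
e10 propose(2,'p'): ·
e11 deliver 2→1: 1[foll,b=8,-]
e12 deliver 1→2: 2[lead,b=8,-]
e13 deliver 2→0: 0[foll,b=5,-]
e14 deliver 0→2: ·
e15 deliver 1→0: ·
e16 crash(1): 1[✗foll,b=8,-]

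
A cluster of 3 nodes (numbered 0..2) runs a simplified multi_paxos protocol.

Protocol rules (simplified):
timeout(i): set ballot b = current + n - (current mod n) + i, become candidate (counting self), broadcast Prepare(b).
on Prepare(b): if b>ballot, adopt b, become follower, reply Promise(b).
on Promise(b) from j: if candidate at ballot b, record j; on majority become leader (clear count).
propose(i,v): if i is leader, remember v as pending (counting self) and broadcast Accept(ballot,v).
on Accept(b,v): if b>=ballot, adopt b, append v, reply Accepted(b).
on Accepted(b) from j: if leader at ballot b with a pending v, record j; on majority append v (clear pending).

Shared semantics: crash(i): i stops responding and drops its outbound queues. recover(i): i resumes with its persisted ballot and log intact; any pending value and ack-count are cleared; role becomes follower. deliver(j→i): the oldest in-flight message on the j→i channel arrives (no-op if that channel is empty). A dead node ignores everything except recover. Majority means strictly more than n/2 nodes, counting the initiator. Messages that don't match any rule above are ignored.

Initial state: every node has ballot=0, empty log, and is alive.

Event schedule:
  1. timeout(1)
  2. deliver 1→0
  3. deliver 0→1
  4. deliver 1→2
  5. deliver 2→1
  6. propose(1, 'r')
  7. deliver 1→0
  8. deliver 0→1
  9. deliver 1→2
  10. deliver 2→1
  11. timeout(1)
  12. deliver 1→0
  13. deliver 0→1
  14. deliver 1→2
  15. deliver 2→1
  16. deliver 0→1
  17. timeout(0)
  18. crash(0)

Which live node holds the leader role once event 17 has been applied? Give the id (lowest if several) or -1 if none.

after 1 — timeout(1): n1:cand/b4/[-]
after 2 — deliver 1→0: n0:foll/b4/[-]
after 3 — deliver 0→1: n1:lead/b4/[-]
after 4 — deliver 1→2: n2:foll/b4/[-]
after 5 — deliver 2→1: ·
after 6 — propose(1,'r'): ·
after 7 — deliver 1→0: n0:foll/b4/[r]
after 8 — deliver 0→1: n1:lead/b4/[r]
after 9 — deliver 1→2: n2:foll/b4/[r]
after 10 — deliver 2→1: ·
after 11 — timeout(1): n1:cand/b7/[r]
after 12 — deliver 1→0: n0:foll/b7/[r]
after 13 — deliver 0→1: n1:lead/b7/[r]
after 14 — deliver 1→2: n2:foll/b7/[r]
after 15 — deliver 2→1: ·
after 16 — deliver 0→1: ·
after 17 — timeout(0): n0:cand/b9/[r]

1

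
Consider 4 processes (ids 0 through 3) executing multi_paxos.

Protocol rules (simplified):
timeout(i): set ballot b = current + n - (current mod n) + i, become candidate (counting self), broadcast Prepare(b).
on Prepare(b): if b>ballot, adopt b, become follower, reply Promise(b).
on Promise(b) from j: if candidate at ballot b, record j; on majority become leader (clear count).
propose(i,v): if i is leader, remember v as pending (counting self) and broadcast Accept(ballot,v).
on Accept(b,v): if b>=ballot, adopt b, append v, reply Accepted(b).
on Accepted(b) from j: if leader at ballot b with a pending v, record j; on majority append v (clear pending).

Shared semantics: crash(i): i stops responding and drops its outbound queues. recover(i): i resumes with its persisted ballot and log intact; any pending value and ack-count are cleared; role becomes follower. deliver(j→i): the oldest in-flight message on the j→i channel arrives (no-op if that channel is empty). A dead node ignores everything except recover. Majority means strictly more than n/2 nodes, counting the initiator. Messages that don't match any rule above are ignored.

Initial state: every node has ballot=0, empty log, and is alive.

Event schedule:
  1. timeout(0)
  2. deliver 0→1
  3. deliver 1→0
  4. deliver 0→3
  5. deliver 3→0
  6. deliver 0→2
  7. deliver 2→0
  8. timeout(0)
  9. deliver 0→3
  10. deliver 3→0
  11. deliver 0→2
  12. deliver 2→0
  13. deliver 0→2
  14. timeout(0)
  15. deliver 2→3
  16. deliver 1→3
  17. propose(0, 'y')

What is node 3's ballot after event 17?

8

step 1 timeout(0): 0={cand,b=4,log=-}
step 2 deliver 0→1: 1={foll,b=4,log=-}
step 3 deliver 1→0: —
step 4 deliver 0→3: 3={foll,b=4,log=-}
step 5 deliver 3→0: 0={lead,b=4,log=-}
step 6 deliver 0→2: 2={foll,b=4,log=-}
step 7 deliver 2→0: —
step 8 timeout(0): 0={cand,b=8,log=-}
step 9 deliver 0→3: 3={foll,b=8,log=-}
step 10 deliver 3→0: —
step 11 deliver 0→2: 2={foll,b=8,log=-}
step 12 deliver 2→0: 0={lead,b=8,log=-}
step 13 deliver 0→2: —
step 14 timeout(0): 0={cand,b=12,log=-}
step 15 deliver 2→3: —
step 16 deliver 1→3: —
step 17 propose(0,'y'): —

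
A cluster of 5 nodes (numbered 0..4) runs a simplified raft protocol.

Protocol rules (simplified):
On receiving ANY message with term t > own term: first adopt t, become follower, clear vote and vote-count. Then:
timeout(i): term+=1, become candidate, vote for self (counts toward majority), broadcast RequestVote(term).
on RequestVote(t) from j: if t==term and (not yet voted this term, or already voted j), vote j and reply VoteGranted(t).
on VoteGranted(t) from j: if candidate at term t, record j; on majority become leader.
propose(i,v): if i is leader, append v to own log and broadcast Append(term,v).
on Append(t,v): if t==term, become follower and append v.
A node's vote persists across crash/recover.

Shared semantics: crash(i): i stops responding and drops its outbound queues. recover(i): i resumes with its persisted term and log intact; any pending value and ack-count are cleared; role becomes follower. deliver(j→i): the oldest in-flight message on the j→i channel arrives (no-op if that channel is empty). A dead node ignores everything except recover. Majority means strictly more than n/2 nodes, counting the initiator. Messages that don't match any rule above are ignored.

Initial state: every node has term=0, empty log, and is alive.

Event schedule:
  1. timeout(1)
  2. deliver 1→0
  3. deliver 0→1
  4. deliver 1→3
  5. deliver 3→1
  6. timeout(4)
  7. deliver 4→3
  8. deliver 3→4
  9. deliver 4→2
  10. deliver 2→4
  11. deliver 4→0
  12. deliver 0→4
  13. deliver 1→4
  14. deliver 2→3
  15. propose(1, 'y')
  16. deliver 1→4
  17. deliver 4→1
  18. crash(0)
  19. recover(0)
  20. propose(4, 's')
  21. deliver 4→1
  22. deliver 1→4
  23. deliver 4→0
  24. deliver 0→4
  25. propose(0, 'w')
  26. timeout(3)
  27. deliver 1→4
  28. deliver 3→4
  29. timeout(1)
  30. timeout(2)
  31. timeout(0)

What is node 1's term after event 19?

e1 timeout(1): 1[cand,t=1,-]
e2 deliver 1→0: 0[foll,t=1,-]
e3 deliver 0→1: ·
e4 deliver 1→3: 3[foll,t=1,-]
e5 deliver 3→1: 1[lead,t=1,-]
e6 timeout(4): 4[cand,t=1,-]
e7 deliver 4→3: ·
e8 deliver 3→4: ·
e9 deliver 4→2: 2[foll,t=1,-]
e10 deliver 2→4: ·
e11 deliver 4→0: ·
e12 deliver 0→4: ·
e13 deliver 1→4: ·
e14 deliver 2→3: ·
e15 propose(1,'y'): 1[lead,t=1,y]
e16 deliver 1→4: 4[foll,t=1,y]
e17 deliver 4→1: ·
e18 crash(0): 0[✗foll,t=1,-]
e19 recover(0): 0[foll,t=1,-]

1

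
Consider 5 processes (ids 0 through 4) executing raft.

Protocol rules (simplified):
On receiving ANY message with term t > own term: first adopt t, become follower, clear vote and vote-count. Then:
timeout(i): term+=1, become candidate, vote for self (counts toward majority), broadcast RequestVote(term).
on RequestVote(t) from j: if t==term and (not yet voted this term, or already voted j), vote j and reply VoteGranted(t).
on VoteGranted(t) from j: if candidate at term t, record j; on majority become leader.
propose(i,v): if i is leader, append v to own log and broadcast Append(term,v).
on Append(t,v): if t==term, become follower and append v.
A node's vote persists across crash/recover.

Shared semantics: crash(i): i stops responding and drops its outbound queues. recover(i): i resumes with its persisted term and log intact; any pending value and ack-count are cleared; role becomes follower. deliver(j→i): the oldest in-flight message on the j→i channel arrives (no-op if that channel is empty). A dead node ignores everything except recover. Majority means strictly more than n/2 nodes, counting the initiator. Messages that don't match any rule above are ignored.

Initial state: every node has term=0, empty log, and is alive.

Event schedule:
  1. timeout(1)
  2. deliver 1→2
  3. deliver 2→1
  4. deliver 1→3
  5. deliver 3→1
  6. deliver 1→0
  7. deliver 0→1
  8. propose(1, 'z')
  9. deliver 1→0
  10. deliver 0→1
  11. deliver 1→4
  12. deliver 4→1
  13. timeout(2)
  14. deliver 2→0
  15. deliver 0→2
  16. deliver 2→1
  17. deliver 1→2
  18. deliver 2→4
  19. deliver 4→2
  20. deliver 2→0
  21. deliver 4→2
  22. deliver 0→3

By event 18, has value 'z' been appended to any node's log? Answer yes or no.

e1 timeout(1): 1[cand,t=1,-]
e2 deliver 1→2: 2[foll,t=1,-]
e3 deliver 2→1: ·
e4 deliver 1→3: 3[foll,t=1,-]
e5 deliver 3→1: 1[lead,t=1,-]
e6 deliver 1→0: 0[foll,t=1,-]
e7 deliver 0→1: ·
e8 propose(1,'z'): 1[lead,t=1,z]
e9 deliver 1→0: 0[foll,t=1,z]
e10 deliver 0→1: ·
e11 deliver 1→4: 4[foll,t=1,-]
e12 deliver 4→1: ·
e13 timeout(2): 2[cand,t=2,-]
e14 deliver 2→0: 0[foll,t=2,z]
e15 deliver 0→2: ·
e16 deliver 2→1: 1[foll,t=2,z]
e17 deliver 1→2: ·
e18 deliver 2→4: 4[foll,t=2,-]

yes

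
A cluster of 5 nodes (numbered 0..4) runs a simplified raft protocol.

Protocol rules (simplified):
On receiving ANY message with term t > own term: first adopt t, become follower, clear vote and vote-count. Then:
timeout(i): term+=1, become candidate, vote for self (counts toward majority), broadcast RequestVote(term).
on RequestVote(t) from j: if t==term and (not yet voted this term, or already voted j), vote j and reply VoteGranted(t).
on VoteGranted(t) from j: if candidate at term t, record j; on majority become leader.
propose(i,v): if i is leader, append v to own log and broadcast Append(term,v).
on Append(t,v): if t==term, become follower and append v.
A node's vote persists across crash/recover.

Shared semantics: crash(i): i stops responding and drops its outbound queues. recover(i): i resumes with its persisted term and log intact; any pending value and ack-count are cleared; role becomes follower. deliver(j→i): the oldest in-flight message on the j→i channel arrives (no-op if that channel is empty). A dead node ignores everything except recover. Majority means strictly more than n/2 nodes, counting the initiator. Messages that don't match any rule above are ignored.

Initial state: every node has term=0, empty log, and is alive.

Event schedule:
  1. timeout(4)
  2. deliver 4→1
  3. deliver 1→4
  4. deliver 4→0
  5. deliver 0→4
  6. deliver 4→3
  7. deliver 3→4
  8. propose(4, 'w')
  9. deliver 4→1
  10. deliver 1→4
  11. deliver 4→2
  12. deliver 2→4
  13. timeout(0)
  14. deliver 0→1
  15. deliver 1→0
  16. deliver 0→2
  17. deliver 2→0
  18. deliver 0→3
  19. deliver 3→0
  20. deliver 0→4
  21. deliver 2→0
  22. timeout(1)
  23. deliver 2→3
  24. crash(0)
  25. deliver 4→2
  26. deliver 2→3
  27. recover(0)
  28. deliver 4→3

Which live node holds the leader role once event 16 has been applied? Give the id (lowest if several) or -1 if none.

[1] timeout(4) → N4(cand t1 [-])
[2] deliver 4→1 → N1(foll t1 [-])
[3] deliver 1→4 → ∅
[4] deliver 4→0 → N0(foll t1 [-])
[5] deliver 0→4 → N4(lead t1 [-])
[6] deliver 4→3 → N3(foll t1 [-])
[7] deliver 3→4 → ∅
[8] propose(4,'w') → N4(lead t1 [w])
[9] deliver 4→1 → N1(foll t1 [w])
[10] deliver 1→4 → ∅
[11] deliver 4→2 → N2(foll t1 [-])
[12] deliver 2→4 → ∅
[13] timeout(0) → N0(cand t2 [-])
[14] deliver 0→1 → N1(foll t2 [w])
[15] deliver 1→0 → ∅
[16] deliver 0→2 → N2(foll t2 [-])

4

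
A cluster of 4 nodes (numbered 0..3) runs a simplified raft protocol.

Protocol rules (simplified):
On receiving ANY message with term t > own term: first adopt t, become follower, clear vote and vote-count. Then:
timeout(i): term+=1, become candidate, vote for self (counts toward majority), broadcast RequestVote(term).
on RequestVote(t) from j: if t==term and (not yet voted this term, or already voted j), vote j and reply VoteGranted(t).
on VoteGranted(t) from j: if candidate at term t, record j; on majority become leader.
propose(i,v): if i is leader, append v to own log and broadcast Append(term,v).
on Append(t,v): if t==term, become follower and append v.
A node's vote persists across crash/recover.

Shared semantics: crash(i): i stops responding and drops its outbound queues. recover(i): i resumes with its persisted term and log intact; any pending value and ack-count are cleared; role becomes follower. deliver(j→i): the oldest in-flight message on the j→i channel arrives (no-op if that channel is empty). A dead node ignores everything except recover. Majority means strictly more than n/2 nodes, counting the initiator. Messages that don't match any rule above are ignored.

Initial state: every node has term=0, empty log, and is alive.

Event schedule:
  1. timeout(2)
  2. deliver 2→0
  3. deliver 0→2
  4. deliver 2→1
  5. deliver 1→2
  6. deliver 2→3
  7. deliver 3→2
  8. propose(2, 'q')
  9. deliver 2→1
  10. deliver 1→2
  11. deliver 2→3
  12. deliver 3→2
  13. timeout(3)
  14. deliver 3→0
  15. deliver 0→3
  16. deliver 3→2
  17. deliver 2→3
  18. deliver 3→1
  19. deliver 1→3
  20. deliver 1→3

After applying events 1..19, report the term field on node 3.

2

e1 timeout(2): 2[cand,t=1,-]
e2 deliver 2→0: 0[foll,t=1,-]
e3 deliver 0→2: ·
e4 deliver 2→1: 1[foll,t=1,-]
e5 deliver 1→2: 2[lead,t=1,-]
e6 deliver 2→3: 3[foll,t=1,-]
e7 deliver 3→2: ·
e8 propose(2,'q'): 2[lead,t=1,q]
e9 deliver 2→1: 1[foll,t=1,q]
e10 deliver 1→2: ·
e11 deliver 2→3: 3[foll,t=1,q]
e12 deliver 3→2: ·
e13 timeout(3): 3[cand,t=2,q]
e14 deliver 3→0: 0[foll,t=2,-]
e15 deliver 0→3: ·
e16 deliver 3→2: 2[foll,t=2,q]
e17 deliver 2→3: 3[lead,t=2,q]
e18 deliver 3→1: 1[foll,t=2,q]
e19 deliver 1→3: ·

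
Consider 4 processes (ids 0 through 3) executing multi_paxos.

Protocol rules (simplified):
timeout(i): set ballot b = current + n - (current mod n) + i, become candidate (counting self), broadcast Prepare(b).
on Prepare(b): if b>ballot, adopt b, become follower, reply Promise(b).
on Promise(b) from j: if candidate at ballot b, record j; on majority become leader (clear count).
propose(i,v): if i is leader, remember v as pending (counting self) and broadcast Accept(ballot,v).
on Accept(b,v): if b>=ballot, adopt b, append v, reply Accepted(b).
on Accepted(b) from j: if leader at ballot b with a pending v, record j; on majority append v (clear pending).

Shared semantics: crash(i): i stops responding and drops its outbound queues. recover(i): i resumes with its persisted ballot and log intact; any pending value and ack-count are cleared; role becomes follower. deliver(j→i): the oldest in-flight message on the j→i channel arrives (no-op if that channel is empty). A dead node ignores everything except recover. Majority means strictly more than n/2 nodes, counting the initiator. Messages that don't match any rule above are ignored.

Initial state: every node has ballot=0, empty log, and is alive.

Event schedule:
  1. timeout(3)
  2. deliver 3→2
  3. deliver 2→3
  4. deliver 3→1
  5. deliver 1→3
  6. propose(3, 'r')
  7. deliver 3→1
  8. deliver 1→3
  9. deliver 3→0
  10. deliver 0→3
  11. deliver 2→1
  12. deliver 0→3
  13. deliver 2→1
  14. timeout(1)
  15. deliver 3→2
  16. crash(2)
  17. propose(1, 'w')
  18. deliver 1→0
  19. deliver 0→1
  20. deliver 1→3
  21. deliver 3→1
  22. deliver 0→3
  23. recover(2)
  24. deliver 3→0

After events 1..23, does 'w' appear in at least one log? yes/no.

no

1. timeout(3):  <3:cand b7 ->
2. deliver 3→2:  <2:foll b7 ->
3. deliver 2→3:  nop
4. deliver 3→1:  <1:foll b7 ->
5. deliver 1→3:  <3:lead b7 ->
6. propose(3,'r'):  nop
7. deliver 3→1:  <1:foll b7 r>
8. deliver 1→3:  nop
9. deliver 3→0:  <0:foll b7 ->
10. deliver 0→3:  nop
11. deliver 2→1:  nop
12. deliver 0→3:  nop
13. deliver 2→1:  nop
14. timeout(1):  <1:cand b9 r>
15. deliver 3→2:  <2:foll b7 r>
16. crash(2):  <2:✗foll b7 r>
17. propose(1,'w'):  nop
18. deliver 1→0:  <0:foll b9 ->
19. deliver 0→1:  nop
20. deliver 1→3:  <3:foll b9 ->
21. deliver 3→1:  <1:lead b9 r>
22. deliver 0→3:  nop
23. recover(2):  <2:foll b7 r>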